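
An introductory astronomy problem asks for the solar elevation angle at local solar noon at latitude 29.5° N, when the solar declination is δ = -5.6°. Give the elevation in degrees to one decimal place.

54.9°

At local noon the hour angle is zero, so the zenith angle equals |φ − δ| = |+29.5° − (-5.600°)| = 35.100°.
Elevation = 90° − 35.100° = 54.9°.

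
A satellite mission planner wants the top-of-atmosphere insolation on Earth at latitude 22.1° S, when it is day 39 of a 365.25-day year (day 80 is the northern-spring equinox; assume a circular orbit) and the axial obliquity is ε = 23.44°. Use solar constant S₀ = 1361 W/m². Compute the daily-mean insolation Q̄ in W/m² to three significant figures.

Q̄ ≈ 456 W/m²

Solar longitude: λ_s = 360° × (39 − 80)/365.25 = -40.411°, i.e. -40.411° + 360° = 319.589°.
sin δ = sin 23.44° × sin 319.589° = -0.25787, so δ = -14.944°.
cos H₀ = −tan(-22.1°) tan(-14.944°) = -0.1084, H₀ = 1.6794 rad.
Bracket: H₀ sin φ sin δ + cos φ cos δ sin H₀ = 1.6794×-0.37622×-0.25787 + 0.92653×0.96618×0.99411 = 0.162928 + 0.889922 = 1.052850.
Q̄ = (S₀/π) × [bracket] = (1361/π) × 1.052850 = 456.1 W/m².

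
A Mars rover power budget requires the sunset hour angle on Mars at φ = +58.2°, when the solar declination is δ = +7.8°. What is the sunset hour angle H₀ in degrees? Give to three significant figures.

H₀ = 103°

cos H₀ = −tan φ · tan δ = −tan(+58.2°) × tan(+7.800°) = -0.2209, so H₀ = 1.7936 rad = 102.76°.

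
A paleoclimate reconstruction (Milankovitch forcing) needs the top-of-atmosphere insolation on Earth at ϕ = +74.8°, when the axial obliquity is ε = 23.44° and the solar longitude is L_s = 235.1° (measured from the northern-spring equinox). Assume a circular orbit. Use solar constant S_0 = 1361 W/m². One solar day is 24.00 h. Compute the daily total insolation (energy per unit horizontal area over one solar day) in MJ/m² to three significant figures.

Solar declination: sin δ = sin ε · sin L_s = sin 23.44° × sin 235.1° = -0.32625, so δ = -19.041°.
cos h₀ = −tan(+74.8°) tan(-19.041°) = 1.2703 ≥ 1 ⇒ polar night, h₀ = 0 and Q̄ = 0.
Daily total = Q̄ × 24.00 h × 3600 s/h = 0.00 MJ/m².

0.00 MJ/m²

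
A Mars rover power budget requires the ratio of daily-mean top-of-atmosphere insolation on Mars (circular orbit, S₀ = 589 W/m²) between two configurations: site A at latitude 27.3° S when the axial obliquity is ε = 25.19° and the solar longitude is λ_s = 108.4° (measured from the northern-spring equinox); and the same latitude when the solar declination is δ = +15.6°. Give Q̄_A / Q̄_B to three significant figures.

Q̄_A / Q̄_B ≈ 0.809

— Configuration A (φ=-27.3°):
Solar declination: sin δ = sin ε · sin λ_s = sin 25.19° × sin 108.4° = 0.40386, so δ = +23.820°.
cos H₀ = −tan(-27.3°) tan(+23.820°) = 0.2279, H₀ = 1.3409 rad.
Bracket: H₀ sin φ sin δ + cos φ cos δ sin H₀ = 1.3409×-0.45865×0.40386 + 0.88862×0.91482×0.97369 = -0.248375 + 0.791539 = 0.543164.
Q̄ = (S₀/π) × [bracket] = (589/π) × 0.543164 = 101.83 W/m².
— Configuration B (φ=-27.3°):
cos H₀ = −tan(-27.3°) tan(+15.600°) = 0.1441, H₀ = 1.4262 rad.
Bracket: H₀ sin φ sin δ + cos φ cos δ sin H₀ = 1.4262×-0.45865×0.26892 + 0.88862×0.96316×0.98956 = -0.175908 + 0.846948 = 0.671040.
Q̄ = (S₀/π) × [bracket] = (589/π) × 0.671040 = 125.81 W/m².
Ratio Q̄_A / Q̄_B = 101.83 / 125.81 = 0.8094.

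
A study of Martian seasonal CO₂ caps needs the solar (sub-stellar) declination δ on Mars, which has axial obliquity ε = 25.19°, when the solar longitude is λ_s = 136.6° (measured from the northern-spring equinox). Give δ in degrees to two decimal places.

sin δ = sin ε · sin λ_s = sin 25.19° × sin 136.6° = 0.292439.
δ = arcsin(0.292439) = +17.00°.

δ = +17.00°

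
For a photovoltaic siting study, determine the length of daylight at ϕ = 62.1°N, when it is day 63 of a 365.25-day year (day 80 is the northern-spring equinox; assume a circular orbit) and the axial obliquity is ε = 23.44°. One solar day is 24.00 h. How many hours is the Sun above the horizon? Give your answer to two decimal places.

Solar longitude: L_s = 360° × (63 − 80)/365.25 = -16.756°, i.e. -16.756° + 360° = 343.244°.
sin δ = sin 23.44° × sin 343.244° = -0.11468, so δ = -6.585°.
cos h₀ = −tan ϕ · tan δ = −tan(+62.1°) × tan(-6.585°) = 0.2180, so h₀ = 1.3510 rad = 77.41°.
Daylight = 2h₀/(2π) × 24.00 h = (1.3510/π) × 24.00 = 10.32 h.

10.32 h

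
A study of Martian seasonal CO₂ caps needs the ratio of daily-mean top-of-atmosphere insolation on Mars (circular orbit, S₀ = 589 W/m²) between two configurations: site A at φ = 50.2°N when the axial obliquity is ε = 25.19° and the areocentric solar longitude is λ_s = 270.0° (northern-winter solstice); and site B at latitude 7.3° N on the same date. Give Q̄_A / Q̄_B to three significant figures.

Q̄_A / Q̄_B ≈ 0.197

— Configuration A (φ=+50.2°):
sin δ = sin 25.19° × sin 270.0° = -0.42562, so δ = -25.190°.
cos H₀ = −tan(+50.2°) tan(-25.190°) = 0.5645, H₀ = 0.9709 rad.
Bracket: H₀ sin φ sin δ + cos φ cos δ sin H₀ = 0.9709×0.76828×-0.42562 + 0.64011×0.90490×0.82541 = -0.317480 + 0.478107 = 0.160627.
Q̄ = (S₀/π) × [bracket] = (589/π) × 0.160627 = 30.115 W/m².
— Configuration B (φ=+7.3°):
cos H₀ = −tan(+7.3°) tan(-25.190°) = 0.0603, H₀ = 1.5105 rad.
Bracket: H₀ sin φ sin δ + cos φ cos δ sin H₀ = 1.5105×0.12706×-0.42562 + 0.99189×0.90490×0.99818 = -0.081687 + 0.895928 = 0.814241.
Q̄ = (S₀/π) × [bracket] = (589/π) × 0.814241 = 152.66 W/m².
Ratio Q̄_A / Q̄_B = 30.115 / 152.66 = 0.1973.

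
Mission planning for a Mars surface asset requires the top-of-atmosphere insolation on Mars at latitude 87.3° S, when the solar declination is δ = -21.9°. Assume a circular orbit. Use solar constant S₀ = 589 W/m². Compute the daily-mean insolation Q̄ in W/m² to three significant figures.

Q̄ ≈ 219 W/m²

cos H₀ = −tan(-87.3°) tan(-21.900°) = -8.5243 ≤ −1 ⇒ polar day, H₀ = π.
Bracket: H₀ sin φ sin δ + cos φ cos δ sin H₀ = 3.1416×-0.99889×-0.37299 + 0.04711×0.92784×0.00000 = 1.170485 + 0.000000 = 1.170485.
Q̄ = (S₀/π) × [bracket] = (589/π) × 1.170485 = 219.4 W/m².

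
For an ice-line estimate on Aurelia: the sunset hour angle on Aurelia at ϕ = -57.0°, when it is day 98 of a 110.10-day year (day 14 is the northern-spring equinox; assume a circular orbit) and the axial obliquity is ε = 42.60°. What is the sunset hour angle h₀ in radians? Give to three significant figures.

h₀ = 3.14 rad

Solar longitude: L_s = 360° × (98 − 14)/110.10 = 274.659°.
sin δ = sin 42.60° × sin 274.659° = -0.67464, so δ = -42.426°.
Sunrise equation: cos h₀ = −tan ϕ · tan δ = -1.4074 ≤ −1, so the host star never sets (polar day) and h₀ = π.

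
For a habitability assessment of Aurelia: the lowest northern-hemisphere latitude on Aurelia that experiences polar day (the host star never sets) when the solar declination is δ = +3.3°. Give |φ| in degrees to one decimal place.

|φ| = 86.7°

Polar day requires cos H₀ = −tan φ tan δ ≤ −1, i.e. tan φ tan δ ≥ 1.
The boundary is |tan φ| · |tan δ| = 1, so |φ| = 90° − |δ| = 90° − 3.3° = 86.7° in the northern hemisphere.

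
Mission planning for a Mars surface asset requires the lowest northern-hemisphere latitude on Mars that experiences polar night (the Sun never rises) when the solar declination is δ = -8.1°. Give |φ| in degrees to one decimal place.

Polar night requires cos H₀ = −tan φ tan δ ≥ 1, i.e. tan φ tan δ ≤ −1.
The boundary is |tan φ| · |tan δ| = 1, so |φ| = 90° − |δ| = 90° − 8.1° = 81.9° in the northern hemisphere.

|φ| = 81.9°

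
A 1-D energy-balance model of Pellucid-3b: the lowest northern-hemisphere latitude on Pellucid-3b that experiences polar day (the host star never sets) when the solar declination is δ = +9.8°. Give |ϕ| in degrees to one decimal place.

Polar day requires cos h₀ = −tan ϕ tan δ ≤ −1, i.e. tan ϕ tan δ ≥ 1.
The boundary is |tan ϕ| · |tan δ| = 1, so |ϕ| = 90° − |δ| = 90° − 9.8° = 80.2° in the northern hemisphere.

|ϕ| = 80.2°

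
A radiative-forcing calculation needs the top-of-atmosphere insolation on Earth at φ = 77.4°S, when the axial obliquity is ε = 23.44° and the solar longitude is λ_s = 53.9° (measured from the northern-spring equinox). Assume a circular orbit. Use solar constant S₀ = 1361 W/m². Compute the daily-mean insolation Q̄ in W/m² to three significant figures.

Solar declination: sin δ = sin ε · sin λ_s = sin 23.44° × sin 53.9° = 0.32141, so δ = +18.748°.
cos H₀ = −tan(-77.4°) tan(+18.748°) = 1.5185 ≥ 1 ⇒ polar night, H₀ = 0 and Q̄ = 0.

Q̄ ≈ 0.00 W/m²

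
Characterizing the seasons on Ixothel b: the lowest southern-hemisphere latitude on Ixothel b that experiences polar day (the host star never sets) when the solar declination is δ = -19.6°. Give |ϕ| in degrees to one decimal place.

Polar day requires cos h₀ = −tan ϕ tan δ ≤ −1, i.e. tan ϕ tan δ ≥ 1.
The boundary is |tan ϕ| · |tan δ| = 1, so |ϕ| = 90° − |δ| = 90° − 19.6° = 70.4° in the southern hemisphere.

|ϕ| = 70.4°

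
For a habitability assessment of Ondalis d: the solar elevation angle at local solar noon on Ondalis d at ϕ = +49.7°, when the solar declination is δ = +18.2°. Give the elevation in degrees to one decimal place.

58.5°

At local noon the hour angle is zero, so the zenith angle equals |ϕ − δ| = |+49.7° − (+18.200°)| = 31.500°.
Elevation = 90° − 31.500° = 58.5°.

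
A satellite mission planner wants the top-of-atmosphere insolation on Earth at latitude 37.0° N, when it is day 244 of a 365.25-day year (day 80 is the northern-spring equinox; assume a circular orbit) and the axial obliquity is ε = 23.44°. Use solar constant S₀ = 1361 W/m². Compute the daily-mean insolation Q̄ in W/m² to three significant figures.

Q̄ ≈ 396 W/m²

Solar longitude: λ_s = 360° × (244 − 80)/365.25 = 161.643°.
sin δ = sin 23.44° × sin 161.643° = 0.12528, so δ = +7.197°.
cos H₀ = −tan(+37.0°) tan(+7.197°) = -0.0952, H₀ = 1.6661 rad.
Bracket: H₀ sin φ sin δ + cos φ cos δ sin H₀ = 1.6661×0.60182×0.12528 + 0.79864×0.99212×0.99546 = 0.125617 + 0.788749 = 0.914366.
Q̄ = (S₀/π) × [bracket] = (1361/π) × 0.914366 = 396.1 W/m².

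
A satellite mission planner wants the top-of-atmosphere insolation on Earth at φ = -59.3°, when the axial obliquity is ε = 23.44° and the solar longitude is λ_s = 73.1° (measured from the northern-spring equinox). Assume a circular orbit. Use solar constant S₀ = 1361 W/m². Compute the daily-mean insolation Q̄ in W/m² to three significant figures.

Q̄ ≈ 33.3 W/m²

Solar declination: sin δ = sin ε · sin λ_s = sin 23.44° × sin 73.1° = 0.38061, so δ = +22.371°.
cos H₀ = −tan(-59.3°) tan(+22.371°) = 0.6932, H₀ = 0.8049 rad.
Bracket: H₀ sin φ sin δ + cos φ cos δ sin H₀ = 0.8049×-0.85985×0.38061 + 0.51054×0.92474×0.72075 = -0.263418 + 0.340278 = 0.076860.
Q̄ = (S₀/π) × [bracket] = (1361/π) × 0.076860 = 33.30 W/m².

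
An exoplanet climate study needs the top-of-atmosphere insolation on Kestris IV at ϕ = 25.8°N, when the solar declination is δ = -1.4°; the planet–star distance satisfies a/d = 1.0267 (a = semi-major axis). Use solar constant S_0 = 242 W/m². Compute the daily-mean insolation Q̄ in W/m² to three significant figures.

Q̄ ≈ 71.7 W/m²

cos h₀ = −tan(+25.8°) tan(-1.400°) = 0.0118, h₀ = 1.5590 rad.
Bracket: h₀ sin ϕ sin δ + cos ϕ cos δ sin h₀ = 1.5590×0.43523×-0.02443 + 0.90032×0.99970×0.99993 = -0.016576 + 0.899987 = 0.883411.
Inverse-square distance factor (a/d)² = 1.0267² = 1.054113.
Q̄ = (S_0/π) × 1.054113 × [bracket] = (242/π) × 1.054113 × 0.883411 = 71.73 W/m².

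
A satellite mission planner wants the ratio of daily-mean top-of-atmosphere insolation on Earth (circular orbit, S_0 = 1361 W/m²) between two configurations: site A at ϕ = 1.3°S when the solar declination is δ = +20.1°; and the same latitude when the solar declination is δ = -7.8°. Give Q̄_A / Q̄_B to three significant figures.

— Configuration A (ϕ=-1.3°):
cos h₀ = −tan(-1.3°) tan(+20.100°) = 0.0083, h₀ = 1.5625 rad.
Bracket: h₀ sin ϕ sin δ + cos ϕ cos δ sin h₀ = 1.5625×-0.02269×0.34366 + 0.99974×0.93909×0.99997 = -0.012184 + 0.938818 = 0.926634.
Q̄ = (S_0/π) × [bracket] = (1361/π) × 0.926634 = 401.44 W/m².
— Configuration B (ϕ=-1.3°):
cos h₀ = −tan(-1.3°) tan(-7.800°) = -0.0031, h₀ = 1.5739 rad.
Bracket: h₀ sin ϕ sin δ + cos ϕ cos δ sin h₀ = 1.5739×-0.02269×-0.13572 + 0.99974×0.99075×1.00000 = 0.004847 + 0.990492 = 0.995339.
Q̄ = (S_0/π) × [bracket] = (1361/π) × 0.995339 = 431.20 W/m².
Ratio Q̄_A / Q̄_B = 401.44 / 431.20 = 0.9310.

Q̄_A / Q̄_B ≈ 0.931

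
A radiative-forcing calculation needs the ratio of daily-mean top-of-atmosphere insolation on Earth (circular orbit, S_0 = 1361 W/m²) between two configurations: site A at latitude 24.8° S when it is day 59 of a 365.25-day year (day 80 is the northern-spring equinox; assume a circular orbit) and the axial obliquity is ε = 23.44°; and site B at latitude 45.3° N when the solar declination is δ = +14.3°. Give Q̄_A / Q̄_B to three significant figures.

— Configuration A (ϕ=-24.8°):
Solar longitude: L_s = 360° × (59 − 80)/365.25 = -20.698°, i.e. -20.698° + 360° = 339.302°.
sin δ = sin 23.44° × sin 339.302° = -0.14060, so δ = -8.082°.
cos h₀ = −tan(-24.8°) tan(-8.082°) = -0.0656, h₀ = 1.6365 rad.
Bracket: h₀ sin ϕ sin δ + cos ϕ cos δ sin h₀ = 1.6365×-0.41945×-0.14060 + 0.90778×0.99007×0.99784 = 0.096512 + 0.896824 = 0.993336.
Q̄ = (S_0/π) × [bracket] = (1361/π) × 0.993336 = 430.33 W/m².
— Configuration B (ϕ=+45.3°):
cos h₀ = −tan(+45.3°) tan(+14.300°) = -0.2576, h₀ = 1.8313 rad.
Bracket: h₀ sin ϕ sin δ + cos ϕ cos δ sin h₀ = 1.8313×0.71080×0.24700 + 0.70339×0.96902×0.96626 = 0.321517 + 0.658602 = 0.980119.
Q̄ = (S_0/π) × [bracket] = (1361/π) × 0.980119 = 424.61 W/m².
Ratio Q̄_A / Q̄_B = 430.33 / 424.61 = 1.013.

Q̄_A / Q̄_B ≈ 1.01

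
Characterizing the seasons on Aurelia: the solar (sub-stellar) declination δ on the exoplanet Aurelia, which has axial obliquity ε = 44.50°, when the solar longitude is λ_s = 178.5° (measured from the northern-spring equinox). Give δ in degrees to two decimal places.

δ = +1.05°

sin δ = sin ε · sin λ_s = sin 44.50° × sin 178.5° = 0.018348.
δ = arcsin(0.018348) = +1.05°.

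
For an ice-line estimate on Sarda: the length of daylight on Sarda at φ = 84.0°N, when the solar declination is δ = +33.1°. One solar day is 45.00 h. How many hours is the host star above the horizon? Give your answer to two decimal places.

45.00 h

Sunrise equation: cos H₀ = −tan φ · tan δ = -6.2023 ≤ −1, so the host star never sets (polar day) and H₀ = π.
Daylight = 2H₀/(2π) × 45.00 h = (3.1416/π) × 45.00 = 45.00 h.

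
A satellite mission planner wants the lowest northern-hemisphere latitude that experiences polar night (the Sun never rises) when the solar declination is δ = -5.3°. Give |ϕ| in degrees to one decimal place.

|ϕ| = 84.7°

Polar night requires cos h₀ = −tan ϕ tan δ ≥ 1, i.e. tan ϕ tan δ ≤ −1.
The boundary is |tan ϕ| · |tan δ| = 1, so |ϕ| = 90° − |δ| = 90° − 5.3° = 84.7° in the northern hemisphere.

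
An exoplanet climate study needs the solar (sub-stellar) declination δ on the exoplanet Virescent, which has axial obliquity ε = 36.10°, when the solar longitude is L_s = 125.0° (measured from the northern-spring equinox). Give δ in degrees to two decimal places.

δ = +28.86°

sin δ = sin ε · sin L_s = sin 36.10° × sin 125.0° = 0.482641.
δ = arcsin(0.482641) = +28.86°.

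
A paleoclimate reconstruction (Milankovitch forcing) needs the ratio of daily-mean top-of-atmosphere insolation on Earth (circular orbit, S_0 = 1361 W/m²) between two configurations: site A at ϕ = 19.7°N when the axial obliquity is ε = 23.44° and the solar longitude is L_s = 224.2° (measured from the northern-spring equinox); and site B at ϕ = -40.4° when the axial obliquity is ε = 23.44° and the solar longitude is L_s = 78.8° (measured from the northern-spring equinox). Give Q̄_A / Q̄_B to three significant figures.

— Configuration A (ϕ=+19.7°):
Solar declination: sin δ = sin ε · sin L_s = sin 23.44° × sin 224.2° = -0.27732, so δ = -16.101°.
cos h₀ = −tan(+19.7°) tan(-16.101°) = 0.1034, h₀ = 1.4673 rad.
Bracket: h₀ sin ϕ sin δ + cos ϕ cos δ sin h₀ = 1.4673×0.33710×-0.27732 + 0.94147×0.96078×0.99465 = -0.137170 + 0.899706 = 0.762536.
Q̄ = (S_0/π) × [bracket] = (1361/π) × 0.762536 = 330.35 W/m².
— Configuration B (ϕ=-40.4°):
Solar declination: sin δ = sin ε · sin L_s = sin 23.44° × sin 78.8° = 0.39021, so δ = +22.968°.
cos h₀ = −tan(-40.4°) tan(+22.968°) = 0.3607, h₀ = 1.2018 rad.
Bracket: h₀ sin ϕ sin δ + cos ϕ cos δ sin h₀ = 1.2018×-0.64812×0.39021 + 0.76154×0.92072×0.93269 = -0.303939 + 0.653970 = 0.350031.
Q̄ = (S_0/π) × [bracket] = (1361/π) × 0.350031 = 151.64 W/m².
Ratio Q̄_A / Q̄_B = 330.35 / 151.64 = 2.179.

Q̄_A / Q̄_B ≈ 2.18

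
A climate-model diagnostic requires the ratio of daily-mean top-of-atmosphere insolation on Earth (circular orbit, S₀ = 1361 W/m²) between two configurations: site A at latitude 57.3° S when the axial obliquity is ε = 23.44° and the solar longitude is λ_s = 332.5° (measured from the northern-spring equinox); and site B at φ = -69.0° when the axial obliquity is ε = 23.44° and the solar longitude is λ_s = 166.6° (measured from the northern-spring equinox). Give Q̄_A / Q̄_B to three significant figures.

— Configuration A (φ=-57.3°):
Solar declination: sin δ = sin ε · sin λ_s = sin 23.44° × sin 332.5° = -0.18368, so δ = -10.584°.
cos H₀ = −tan(-57.3°) tan(-10.584°) = -0.2911, H₀ = 1.8661 rad.
Bracket: H₀ sin φ sin δ + cos φ cos δ sin H₀ = 1.8661×-0.84151×-0.18368 + 0.54024×0.98299×0.95670 = 0.288440 + 0.508056 = 0.796496.
Q̄ = (S₀/π) × [bracket] = (1361/π) × 0.796496 = 345.06 W/m².
— Configuration B (φ=-69.0°):
Solar declination: sin δ = sin ε · sin λ_s = sin 23.44° × sin 166.6° = 0.09219, so δ = +5.289°.
cos H₀ = −tan(-69.0°) tan(+5.289°) = 0.2412, H₀ = 1.3272 rad.
Bracket: H₀ sin φ sin δ + cos φ cos δ sin H₀ = 1.3272×-0.93358×0.09219 + 0.35837×0.99574×0.97048 = -0.114228 + 0.346309 = 0.232081.
Q̄ = (S₀/π) × [bracket] = (1361/π) × 0.232081 = 100.54 W/m².
Ratio Q̄_A / Q̄_B = 345.06 / 100.54 = 3.432.

Q̄_A / Q̄_B ≈ 3.43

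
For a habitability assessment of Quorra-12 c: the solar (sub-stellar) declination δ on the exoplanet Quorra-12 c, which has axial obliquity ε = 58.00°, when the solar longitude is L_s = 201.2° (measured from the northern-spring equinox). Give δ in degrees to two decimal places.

δ = -17.86°

sin δ = sin ε · sin L_s = sin 58.00° × sin 201.2° = -0.306675.
δ = arcsin(-0.306675) = -17.86°.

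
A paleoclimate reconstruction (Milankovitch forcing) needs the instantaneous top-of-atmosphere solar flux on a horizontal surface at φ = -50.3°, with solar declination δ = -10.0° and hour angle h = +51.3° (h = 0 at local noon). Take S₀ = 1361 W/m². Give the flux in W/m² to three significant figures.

717 W/m²

cos θ_z = sin φ sin δ + cos φ cos δ cos h = 0.133605 + 0.393317 = 0.526922.
Flux = S₀ · cos θ_z = 1361 × 0.526922 = 717.1 W/m².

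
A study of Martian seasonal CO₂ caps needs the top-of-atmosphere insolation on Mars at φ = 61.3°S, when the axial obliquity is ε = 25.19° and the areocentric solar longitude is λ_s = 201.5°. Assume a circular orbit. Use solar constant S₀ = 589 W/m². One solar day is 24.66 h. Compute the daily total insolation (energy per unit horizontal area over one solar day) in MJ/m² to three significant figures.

11.8 MJ/m²

sin δ = sin 25.19° × sin 201.5° = -0.15599, so δ = -8.974°.
cos H₀ = −tan(-61.3°) tan(-8.974°) = -0.2885, H₀ = 1.8634 rad.
Bracket: H₀ sin φ sin δ + cos φ cos δ sin H₀ = 1.8634×-0.87715×-0.15599 + 0.48022×0.98776×0.95749 = 0.254963 + 0.454178 = 0.709141.
Q̄ = (S₀/π) × [bracket] = (589/π) × 0.709141 = 132.95 W/m².
Daily total = Q̄ × 24.66 h × 3600 s/h = 132.95 × 24.66 × 3600 / 10⁶ = 11.80 MJ/m².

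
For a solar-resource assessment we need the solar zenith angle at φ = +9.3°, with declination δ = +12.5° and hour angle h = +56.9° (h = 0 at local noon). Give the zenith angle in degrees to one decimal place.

θ_z = 55.9°

cos θ_z = sin φ sin δ + cos φ cos δ cos h = 0.034977 + 0.526149 = 0.561126.
θ_z = arccos(0.561126) = 55.9°.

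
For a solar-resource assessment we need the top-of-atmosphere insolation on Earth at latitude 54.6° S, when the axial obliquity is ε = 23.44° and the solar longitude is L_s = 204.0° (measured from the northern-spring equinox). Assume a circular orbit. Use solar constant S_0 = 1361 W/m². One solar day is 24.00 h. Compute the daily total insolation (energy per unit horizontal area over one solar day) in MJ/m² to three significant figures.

29.7 MJ/m²

Solar declination: sin δ = sin ε · sin L_s = sin 23.44° × sin 204.0° = -0.16180, so δ = -9.311°.
cos h₀ = −tan(-54.6°) tan(-9.311°) = -0.2307, h₀ = 1.8036 rad.
Bracket: h₀ sin ϕ sin δ + cos ϕ cos δ sin h₀ = 1.8036×-0.81513×-0.16180 + 0.57928×0.98682×0.97302 = 0.237873 + 0.556222 = 0.794095.
Q̄ = (S_0/π) × [bracket] = (1361/π) × 0.794095 = 344.02 W/m².
Daily total = Q̄ × 24.00 h × 3600 s/h = 344.02 × 24.00 × 3600 / 10⁶ = 29.72 MJ/m².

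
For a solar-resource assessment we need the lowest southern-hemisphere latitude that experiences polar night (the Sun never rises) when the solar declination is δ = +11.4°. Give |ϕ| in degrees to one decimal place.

|ϕ| = 78.6°

Polar night requires cos h₀ = −tan ϕ tan δ ≥ 1, i.e. tan ϕ tan δ ≤ −1.
The boundary is |tan ϕ| · |tan δ| = 1, so |ϕ| = 90° − |δ| = 90° − 11.4° = 78.6° in the southern hemisphere.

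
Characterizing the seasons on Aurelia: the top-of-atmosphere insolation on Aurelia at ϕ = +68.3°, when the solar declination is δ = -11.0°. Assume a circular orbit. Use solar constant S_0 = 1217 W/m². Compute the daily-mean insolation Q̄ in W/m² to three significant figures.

Q̄ ≈ 49.9 W/m²

cos h₀ = −tan(+68.3°) tan(-11.000°) = 0.4885, h₀ = 1.0605 rad.
Bracket: h₀ sin ϕ sin δ + cos ϕ cos δ sin h₀ = 1.0605×0.92913×-0.19081 + 0.36975×0.98163×0.87259 = -0.188013 + 0.316713 = 0.128700.
Q̄ = (S_0/π) × [bracket] = (1217/π) × 0.128700 = 49.86 W/m².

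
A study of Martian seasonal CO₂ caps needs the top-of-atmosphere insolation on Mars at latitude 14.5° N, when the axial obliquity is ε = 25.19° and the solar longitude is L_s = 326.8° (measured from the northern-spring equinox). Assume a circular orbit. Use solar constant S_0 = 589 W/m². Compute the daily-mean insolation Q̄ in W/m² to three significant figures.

Solar declination: sin δ = sin ε · sin L_s = sin 25.19° × sin 326.8° = -0.23305, so δ = -13.477°.
cos h₀ = −tan(+14.5°) tan(-13.477°) = 0.0620, h₀ = 1.5088 rad.
Bracket: h₀ sin ϕ sin δ + cos ϕ cos δ sin h₀ = 1.5088×0.25038×-0.23305 + 0.96815×0.97246×0.99808 = -0.088040 + 0.939679 = 0.851639.
Q̄ = (S_0/π) × [bracket] = (589/π) × 0.851639 = 159.7 W/m².

Q̄ ≈ 160 W/m²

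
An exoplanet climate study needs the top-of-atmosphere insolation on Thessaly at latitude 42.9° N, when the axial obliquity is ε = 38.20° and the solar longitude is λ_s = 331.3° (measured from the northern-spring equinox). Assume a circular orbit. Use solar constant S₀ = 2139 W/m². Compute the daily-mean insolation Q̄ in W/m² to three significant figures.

Q̄ ≈ 280 W/m²

Solar declination: sin δ = sin ε · sin λ_s = sin 38.20° × sin 331.3° = -0.29697, so δ = -17.276°.
cos H₀ = −tan(+42.9°) tan(-17.276°) = 0.2890, H₀ = 1.2776 rad.
Bracket: H₀ sin φ sin δ + cos φ cos δ sin H₀ = 1.2776×0.68072×-0.29697 + 0.73254×0.95489×0.95733 = -0.258271 + 0.669648 = 0.411377.
Q̄ = (S₀/π) × [bracket] = (2139/π) × 0.411377 = 280.1 W/m².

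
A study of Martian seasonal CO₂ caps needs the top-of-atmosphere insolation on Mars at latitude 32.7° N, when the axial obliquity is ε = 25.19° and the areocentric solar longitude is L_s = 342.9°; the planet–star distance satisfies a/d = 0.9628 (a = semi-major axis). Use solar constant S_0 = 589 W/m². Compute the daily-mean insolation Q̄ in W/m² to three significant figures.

Q̄ ≈ 127 W/m²

sin δ = sin 25.19° × sin 342.9° = -0.12515, so δ = -7.189°.
cos h₀ = −tan(+32.7°) tan(-7.189°) = 0.0810, h₀ = 1.4897 rad.
Bracket: h₀ sin ϕ sin δ + cos ϕ cos δ sin h₀ = 1.4897×0.54024×-0.12515 + 0.84151×0.99214×0.99672 = -0.100720 + 0.832157 = 0.731437.
Inverse-square distance factor (a/d)² = 0.9628² = 0.926984.
Q̄ = (S_0/π) × 0.926984 × [bracket] = (589/π) × 0.926984 × 0.731437 = 127.1 W/m².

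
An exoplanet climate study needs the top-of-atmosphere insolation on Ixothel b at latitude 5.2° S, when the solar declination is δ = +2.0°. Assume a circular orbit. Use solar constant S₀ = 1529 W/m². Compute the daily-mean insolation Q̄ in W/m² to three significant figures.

cos H₀ = −tan(-5.2°) tan(+2.000°) = 0.0032, H₀ = 1.5676 rad.
Bracket: H₀ sin φ sin δ + cos φ cos δ sin H₀ = 1.5676×-0.09063×0.03490 + 0.99588×0.99939×0.99999 = -0.004958 + 0.995263 = 0.990305.
Q̄ = (S₀/π) × [bracket] = (1529/π) × 0.990305 = 482.0 W/m².

Q̄ ≈ 482 W/m²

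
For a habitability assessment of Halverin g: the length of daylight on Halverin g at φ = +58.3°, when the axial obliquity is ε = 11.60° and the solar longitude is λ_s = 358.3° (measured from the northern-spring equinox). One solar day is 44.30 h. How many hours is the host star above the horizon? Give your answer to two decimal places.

22.01 h

Solar declination: sin δ = sin ε · sin λ_s = sin 11.60° × sin 358.3° = -0.00597, so δ = -0.342°.
cos H₀ = −tan φ · tan δ = −tan(+58.3°) × tan(-0.342°) = 0.0097, so H₀ = 1.5611 rad = 89.45°.
Daylight = 2H₀/(2π) × 44.30 h = (1.5611/π) × 44.30 = 22.01 h.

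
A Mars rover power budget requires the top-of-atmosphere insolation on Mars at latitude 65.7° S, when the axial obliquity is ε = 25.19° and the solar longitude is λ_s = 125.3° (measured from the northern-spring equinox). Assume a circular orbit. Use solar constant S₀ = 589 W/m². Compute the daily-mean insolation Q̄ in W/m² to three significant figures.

Q̄ ≈ 5.24 W/m²

Solar declination: sin δ = sin ε · sin λ_s = sin 25.19° × sin 125.3° = 0.34737, so δ = +20.326°.
cos H₀ = −tan(-65.7°) tan(+20.326°) = 0.8204, H₀ = 0.6087 rad.
Bracket: H₀ sin φ sin δ + cos φ cos δ sin H₀ = 0.6087×-0.91140×0.34737 + 0.41151×0.93773×0.57177 = -0.192710 + 0.220638 = 0.027928.
Q̄ = (S₀/π) × [bracket] = (589/π) × 0.027928 = 5.236 W/m².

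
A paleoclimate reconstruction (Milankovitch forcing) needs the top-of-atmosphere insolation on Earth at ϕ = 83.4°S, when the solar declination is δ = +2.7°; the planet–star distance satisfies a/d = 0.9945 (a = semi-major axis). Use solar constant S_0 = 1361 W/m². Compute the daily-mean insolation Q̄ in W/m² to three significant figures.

Q̄ ≈ 21.8 W/m²

cos h₀ = −tan(-83.4°) tan(+2.700°) = 0.4076, h₀ = 1.1510 rad.
Bracket: h₀ sin ϕ sin δ + cos ϕ cos δ sin h₀ = 1.1510×-0.99337×0.04711 + 0.11494×0.99889×0.91317 = -0.053864 + 0.104843 = 0.050979.
Inverse-square distance factor (a/d)² = 0.9945² = 0.989030.
Q̄ = (S_0/π) × 0.989030 × [bracket] = (1361/π) × 0.989030 × 0.050979 = 21.84 W/m².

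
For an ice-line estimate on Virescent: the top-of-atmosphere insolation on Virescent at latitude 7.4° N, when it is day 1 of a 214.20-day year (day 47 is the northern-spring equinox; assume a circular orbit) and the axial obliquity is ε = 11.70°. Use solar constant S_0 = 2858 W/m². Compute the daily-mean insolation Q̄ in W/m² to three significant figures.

Solar longitude: L_s = 360° × (1 − 47)/214.20 = -77.311°, i.e. -77.311° + 360° = 282.689°.
sin δ = sin 11.70° × sin 282.689° = -0.19783, so δ = -11.410°.
cos h₀ = −tan(+7.4°) tan(-11.410°) = 0.0262, h₀ = 1.5446 rad.
Bracket: h₀ sin ϕ sin δ + cos ϕ cos δ sin h₀ = 1.5446×0.12880×-0.19783 + 0.99167×0.98024×0.99966 = -0.039357 + 0.971744 = 0.932387.
Q̄ = (S_0/π) × [bracket] = (2858/π) × 0.932387 = 848.2 W/m².

Q̄ ≈ 848 W/m²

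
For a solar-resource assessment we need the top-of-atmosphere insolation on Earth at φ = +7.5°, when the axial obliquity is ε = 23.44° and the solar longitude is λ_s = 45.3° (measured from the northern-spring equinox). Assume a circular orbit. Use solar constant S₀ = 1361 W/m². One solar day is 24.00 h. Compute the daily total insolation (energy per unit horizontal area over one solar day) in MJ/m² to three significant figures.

Solar declination: sin δ = sin ε · sin λ_s = sin 23.44° × sin 45.3° = 0.28275, so δ = +16.424°.
cos H₀ = −tan(+7.5°) tan(+16.424°) = -0.0388, H₀ = 1.6096 rad.
Bracket: H₀ sin φ sin δ + cos φ cos δ sin H₀ = 1.6096×0.13053×0.28275 + 0.99144×0.95919×0.99925 = 0.059406 + 0.950266 = 1.009672.
Q̄ = (S₀/π) × [bracket] = (1361/π) × 1.009672 = 437.41 W/m².
Daily total = Q̄ × 24.00 h × 3600 s/h = 437.41 × 24.00 × 3600 / 10⁶ = 37.79 MJ/m².

37.8 MJ/m²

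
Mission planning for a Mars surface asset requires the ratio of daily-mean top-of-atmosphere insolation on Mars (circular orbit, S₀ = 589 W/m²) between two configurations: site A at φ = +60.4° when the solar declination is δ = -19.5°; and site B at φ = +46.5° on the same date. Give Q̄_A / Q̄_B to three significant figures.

Q̄_A / Q̄_B ≈ 0.329

— Configuration A (φ=+60.4°):
cos H₀ = −tan(+60.4°) tan(-19.500°) = 0.6234, H₀ = 0.8978 rad.
Bracket: H₀ sin φ sin δ + cos φ cos δ sin H₀ = 0.8978×0.86949×-0.33381 + 0.49394×0.94264×0.78193 = -0.260581 + 0.364073 = 0.103492.
Q̄ = (S₀/π) × [bracket] = (589/π) × 0.103492 = 19.403 W/m².
— Configuration B (φ=+46.5°):
cos H₀ = −tan(+46.5°) tan(-19.500°) = 0.3732, H₀ = 1.1884 rad.
Bracket: H₀ sin φ sin δ + cos φ cos δ sin H₀ = 1.1884×0.72537×-0.33381 + 0.68835×0.94264×0.92777 = -0.287754 + 0.601999 = 0.314245.
Q̄ = (S₀/π) × [bracket] = (589/π) × 0.314245 = 58.916 W/m².
Ratio Q̄_A / Q̄_B = 19.403 / 58.916 = 0.3293.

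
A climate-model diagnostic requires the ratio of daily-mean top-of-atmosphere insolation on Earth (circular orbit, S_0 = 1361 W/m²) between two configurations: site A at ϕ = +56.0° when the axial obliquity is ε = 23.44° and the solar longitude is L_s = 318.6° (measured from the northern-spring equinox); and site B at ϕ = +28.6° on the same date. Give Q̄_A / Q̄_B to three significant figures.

Q̄_A / Q̄_B ≈ 0.367

— Configuration A (ϕ=+56.0°):
Solar declination: sin δ = sin ε · sin L_s = sin 23.44° × sin 318.6° = -0.26306, so δ = -15.252°.
cos h₀ = −tan(+56.0°) tan(-15.252°) = 0.4042, h₀ = 1.1546 rad.
Bracket: h₀ sin ϕ sin δ + cos ϕ cos δ sin h₀ = 1.1546×0.82904×-0.26306 + 0.55919×0.96478×0.91465 = -0.251804 + 0.493449 = 0.241645.
Q̄ = (S_0/π) × [bracket] = (1361/π) × 0.241645 = 104.69 W/m².
— Configuration B (ϕ=+28.6°):
cos h₀ = −tan(+28.6°) tan(-15.252°) = 0.1487, h₀ = 1.4216 rad.
Bracket: h₀ sin ϕ sin δ + cos ϕ cos δ sin h₀ = 1.4216×0.47869×-0.26306 + 0.87798×0.96478×0.98889 = -0.179014 + 0.837647 = 0.658633.
Q̄ = (S_0/π) × [bracket] = (1361/π) × 0.658633 = 285.33 W/m².
Ratio Q̄_A / Q̄_B = 104.69 / 285.33 = 0.3669.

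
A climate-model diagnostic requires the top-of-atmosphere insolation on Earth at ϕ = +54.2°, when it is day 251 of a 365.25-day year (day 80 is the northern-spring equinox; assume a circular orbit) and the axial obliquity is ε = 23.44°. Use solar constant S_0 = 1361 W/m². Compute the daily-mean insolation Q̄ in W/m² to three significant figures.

Solar longitude: L_s = 360° × (251 − 80)/365.25 = 168.542°.
sin δ = sin 23.44° × sin 168.542° = 0.07902, so δ = +4.532°.
cos h₀ = −tan(+54.2°) tan(+4.532°) = -0.1099, h₀ = 1.6809 rad.
Bracket: h₀ sin ϕ sin δ + cos ϕ cos δ sin h₀ = 1.6809×0.81106×0.07902 + 0.58496×0.99687×0.99394 = 0.107729 + 0.579595 = 0.687324.
Q̄ = (S_0/π) × [bracket] = (1361/π) × 0.687324 = 297.8 W/m².

Q̄ ≈ 298 W/m²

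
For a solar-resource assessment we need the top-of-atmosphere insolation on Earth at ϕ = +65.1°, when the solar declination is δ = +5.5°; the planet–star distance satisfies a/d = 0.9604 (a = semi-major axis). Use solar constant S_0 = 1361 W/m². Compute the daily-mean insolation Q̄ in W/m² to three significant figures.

cos h₀ = −tan(+65.1°) tan(+5.500°) = -0.2074, h₀ = 1.7798 rad.
Bracket: h₀ sin ϕ sin δ + cos ϕ cos δ sin h₀ = 1.7798×0.90704×0.09585 + 0.42104×0.99540×0.97825 = 0.154735 + 0.409988 = 0.564723.
Inverse-square distance factor (a/d)² = 0.9604² = 0.922368.
Q̄ = (S_0/π) × 0.922368 × [bracket] = (1361/π) × 0.922368 × 0.564723 = 225.7 W/m².

Q̄ ≈ 226 W/m²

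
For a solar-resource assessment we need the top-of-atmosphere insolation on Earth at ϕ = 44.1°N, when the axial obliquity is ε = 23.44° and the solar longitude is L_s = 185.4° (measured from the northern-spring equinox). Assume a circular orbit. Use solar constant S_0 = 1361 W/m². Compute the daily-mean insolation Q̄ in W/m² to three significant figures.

Solar declination: sin δ = sin ε · sin L_s = sin 23.44° × sin 185.4° = -0.03744, so δ = -2.145°.
cos h₀ = −tan(+44.1°) tan(-2.145°) = 0.0363, h₀ = 1.5345 rad.
Bracket: h₀ sin ϕ sin δ + cos ϕ cos δ sin h₀ = 1.5345×0.69591×-0.03744 + 0.71813×0.99930×0.99934 = -0.039981 + 0.717154 = 0.677173.
Q̄ = (S_0/π) × [bracket] = (1361/π) × 0.677173 = 293.4 W/m².

Q̄ ≈ 293 W/m²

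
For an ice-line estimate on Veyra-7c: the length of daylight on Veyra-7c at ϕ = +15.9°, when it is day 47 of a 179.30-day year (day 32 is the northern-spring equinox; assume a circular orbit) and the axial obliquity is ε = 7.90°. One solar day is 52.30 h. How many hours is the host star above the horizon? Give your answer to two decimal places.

Solar longitude: L_s = 360° × (47 − 32)/179.30 = 30.117°.
sin δ = sin 7.90° × sin 30.117° = 0.06897, so δ = +3.955°.
cos h₀ = −tan ϕ · tan δ = −tan(+15.9°) × tan(+3.955°) = -0.0197, so h₀ = 1.5905 rad = 91.13°.
Daylight = 2h₀/(2π) × 52.30 h = (1.5905/π) × 52.30 = 26.48 h.

26.48 h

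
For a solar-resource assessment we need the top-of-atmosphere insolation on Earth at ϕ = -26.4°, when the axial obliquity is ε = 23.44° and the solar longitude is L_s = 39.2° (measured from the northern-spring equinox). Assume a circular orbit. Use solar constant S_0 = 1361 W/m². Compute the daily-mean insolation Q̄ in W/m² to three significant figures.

Q̄ ≈ 303 W/m²

Solar declination: sin δ = sin ε · sin L_s = sin 23.44° × sin 39.2° = 0.25141, so δ = +14.561°.
cos h₀ = −tan(-26.4°) tan(+14.561°) = 0.1289, h₀ = 1.4415 rad.
Bracket: h₀ sin ϕ sin δ + cos ϕ cos δ sin h₀ = 1.4415×-0.44464×0.25141 + 0.89571×0.96788×0.99165 = -0.161141 + 0.859701 = 0.698560.
Q̄ = (S_0/π) × [bracket] = (1361/π) × 0.698560 = 302.6 W/m².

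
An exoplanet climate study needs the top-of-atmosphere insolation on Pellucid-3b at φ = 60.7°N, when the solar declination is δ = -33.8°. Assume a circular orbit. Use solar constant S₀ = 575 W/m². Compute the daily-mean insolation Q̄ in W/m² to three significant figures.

cos H₀ = −tan(+60.7°) tan(-33.800°) = 1.1929 ≥ 1 ⇒ polar night, H₀ = 0 and Q̄ = 0.

Q̄ ≈ 0.00 W/m²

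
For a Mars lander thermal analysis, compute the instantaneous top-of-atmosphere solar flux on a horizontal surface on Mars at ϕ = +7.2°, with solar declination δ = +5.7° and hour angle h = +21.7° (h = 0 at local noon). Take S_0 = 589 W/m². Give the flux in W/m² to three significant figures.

548 W/m²

cos θ_z = sin ϕ sin δ + cos ϕ cos δ cos h = 0.012448 + 0.917248 = 0.929696.
Flux = S_0 · cos θ_z = 589 × 0.929696 = 547.6 W/m².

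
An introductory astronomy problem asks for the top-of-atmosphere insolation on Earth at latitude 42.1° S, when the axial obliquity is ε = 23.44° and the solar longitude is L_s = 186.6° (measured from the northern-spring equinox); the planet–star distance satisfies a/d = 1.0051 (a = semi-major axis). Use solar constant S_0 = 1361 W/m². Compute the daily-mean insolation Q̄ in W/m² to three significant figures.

Solar declination: sin δ = sin ε · sin L_s = sin 23.44° × sin 186.6° = -0.04572, so δ = -2.621°.
cos h₀ = −tan(-42.1°) tan(-2.621°) = -0.0414, h₀ = 1.6122 rad.
Bracket: h₀ sin ϕ sin δ + cos ϕ cos δ sin h₀ = 1.6122×-0.67043×-0.04572 + 0.74198×0.99895×0.99914 = 0.049417 + 0.740563 = 0.789980.
Inverse-square distance factor (a/d)² = 1.0051² = 1.010226.
Q̄ = (S_0/π) × 1.010226 × [bracket] = (1361/π) × 1.010226 × 0.789980 = 345.7 W/m².

Q̄ ≈ 346 W/m²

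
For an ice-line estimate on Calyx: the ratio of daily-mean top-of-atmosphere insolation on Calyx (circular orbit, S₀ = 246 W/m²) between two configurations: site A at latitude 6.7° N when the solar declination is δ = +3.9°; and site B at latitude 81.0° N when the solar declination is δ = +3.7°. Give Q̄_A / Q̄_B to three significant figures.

— Configuration A (φ=+6.7°):
cos H₀ = −tan(+6.7°) tan(+3.900°) = -0.0080, H₀ = 1.5788 rad.
Bracket: H₀ sin φ sin δ + cos φ cos δ sin H₀ = 1.5788×0.11667×0.06802 + 0.99317×0.99768×0.99997 = 0.012529 + 0.990836 = 1.003365.
Q̄ = (S₀/π) × [bracket] = (246/π) × 1.003365 = 78.568 W/m².
— Configuration B (φ=+81.0°):
cos H₀ = −tan(+81.0°) tan(+3.700°) = -0.4083, H₀ = 1.9914 rad.
Bracket: H₀ sin φ sin δ + cos φ cos δ sin H₀ = 1.9914×0.98769×0.06453 + 0.15643×0.99792×0.91285 = 0.126923 + 0.142500 = 0.269423.
Q̄ = (S₀/π) × [bracket] = (246/π) × 0.269423 = 21.097 W/m².
Ratio Q̄_A / Q̄_B = 78.568 / 21.097 = 3.724.

Q̄_A / Q̄_B ≈ 3.72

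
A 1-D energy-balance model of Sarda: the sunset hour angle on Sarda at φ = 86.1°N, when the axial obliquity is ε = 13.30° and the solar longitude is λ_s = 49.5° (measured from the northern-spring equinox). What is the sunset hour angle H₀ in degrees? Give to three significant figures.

H₀ = 180°

Solar declination: sin δ = sin ε · sin λ_s = sin 13.30° × sin 49.5° = 0.17493, so δ = +10.075°.
Sunrise equation: cos H₀ = −tan φ · tan δ = -2.6062 ≤ −1, so the host star never sets (polar day) and H₀ = π.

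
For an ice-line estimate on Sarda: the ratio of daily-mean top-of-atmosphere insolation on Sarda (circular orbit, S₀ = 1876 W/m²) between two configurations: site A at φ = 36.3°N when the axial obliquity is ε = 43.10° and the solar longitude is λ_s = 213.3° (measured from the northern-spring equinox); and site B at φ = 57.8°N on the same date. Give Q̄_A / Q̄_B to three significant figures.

— Configuration A (φ=+36.3°):
Solar declination: sin δ = sin ε · sin λ_s = sin 43.10° × sin 213.3° = -0.37513, so δ = -22.033°.
cos H₀ = −tan(+36.3°) tan(-22.033°) = 0.2973, H₀ = 1.2690 rad.
Bracket: H₀ sin φ sin δ + cos φ cos δ sin H₀ = 1.2690×0.59201×-0.37513 + 0.80593×0.92697×0.95479 = -0.281820 + 0.713298 = 0.431478.
Q̄ = (S₀/π) × [bracket] = (1876/π) × 0.431478 = 257.66 W/m².
— Configuration B (φ=+57.8°):
cos H₀ = −tan(+57.8°) tan(-22.033°) = 0.6426, H₀ = 0.8729 rad.
Bracket: H₀ sin φ sin δ + cos φ cos δ sin H₀ = 0.8729×0.84619×-0.37513 + 0.53288×0.92697×0.76618 = -0.277086 + 0.378465 = 0.101379.
Q̄ = (S₀/π) × [bracket] = (1876/π) × 0.101379 = 60.538 W/m².
Ratio Q̄_A / Q̄_B = 257.66 / 60.538 = 4.256.

Q̄_A / Q̄_B ≈ 4.26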